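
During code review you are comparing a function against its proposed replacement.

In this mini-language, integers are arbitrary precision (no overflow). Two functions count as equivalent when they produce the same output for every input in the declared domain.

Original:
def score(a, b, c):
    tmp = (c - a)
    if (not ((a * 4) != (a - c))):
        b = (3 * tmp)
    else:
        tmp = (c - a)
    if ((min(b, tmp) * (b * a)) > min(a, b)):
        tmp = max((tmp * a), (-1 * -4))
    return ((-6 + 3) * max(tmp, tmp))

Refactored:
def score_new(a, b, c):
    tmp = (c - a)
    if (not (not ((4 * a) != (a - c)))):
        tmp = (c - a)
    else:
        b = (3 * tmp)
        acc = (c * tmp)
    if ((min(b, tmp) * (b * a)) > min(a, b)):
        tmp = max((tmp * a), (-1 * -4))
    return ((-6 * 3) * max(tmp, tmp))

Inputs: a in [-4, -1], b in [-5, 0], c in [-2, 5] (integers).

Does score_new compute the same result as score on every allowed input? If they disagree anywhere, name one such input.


There is a counterexample at a=-4, b=-5, c=-2: -6 on one side, -36 on the other.
score: tmp = 2; (not ((a * 4) != (a - c))) -> false; tmp = 2; ((min(b, tmp) * (b * a)) > min(a, b)) -> false; return -6
score_new: tmp = 2; (not (not ((4 * a) != (a - c)))) -> true; tmp = 2; ((min(b, tmp) * (b * a)) > min(a, b)) -> false; return -36
verdict: not equivalent; witness: a=-4, b=-5, c=-2


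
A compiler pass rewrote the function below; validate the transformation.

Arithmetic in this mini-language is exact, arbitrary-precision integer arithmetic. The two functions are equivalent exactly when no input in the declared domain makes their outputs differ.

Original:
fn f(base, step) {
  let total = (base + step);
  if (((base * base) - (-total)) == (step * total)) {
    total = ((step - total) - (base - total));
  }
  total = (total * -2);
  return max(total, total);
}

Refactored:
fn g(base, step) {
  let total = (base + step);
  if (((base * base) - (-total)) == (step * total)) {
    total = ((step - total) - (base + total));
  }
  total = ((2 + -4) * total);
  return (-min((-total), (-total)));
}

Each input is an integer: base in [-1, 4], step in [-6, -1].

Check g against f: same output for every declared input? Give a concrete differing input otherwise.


Input base=2, step=-3: 10 from f versus 6 from g.
verdict: not equivalent; witness: base=2, step=-3


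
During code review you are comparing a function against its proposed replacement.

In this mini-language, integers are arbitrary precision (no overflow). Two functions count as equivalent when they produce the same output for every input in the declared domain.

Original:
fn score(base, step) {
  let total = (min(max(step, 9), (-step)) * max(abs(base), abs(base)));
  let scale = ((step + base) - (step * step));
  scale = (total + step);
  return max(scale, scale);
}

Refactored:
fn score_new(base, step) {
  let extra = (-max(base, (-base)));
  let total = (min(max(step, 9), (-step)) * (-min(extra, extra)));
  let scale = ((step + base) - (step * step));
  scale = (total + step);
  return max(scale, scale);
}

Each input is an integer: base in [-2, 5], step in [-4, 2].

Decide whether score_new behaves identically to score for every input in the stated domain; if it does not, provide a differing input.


The two are interchangeable: local variable names differ, plus min/max/abs usage differs, plus statement counts differ, and every declared input agrees.
As a probe, take base=-2, step=-4: score runs total = 8; scale = -22; scale = 4; return 4; score_new runs extra = -2; total = 8; scale = -22; scale = 4; return 4; both end at 4.
Checked all 56 inputs in the declared domain: the outputs agree on every one.
verdict: equivalent


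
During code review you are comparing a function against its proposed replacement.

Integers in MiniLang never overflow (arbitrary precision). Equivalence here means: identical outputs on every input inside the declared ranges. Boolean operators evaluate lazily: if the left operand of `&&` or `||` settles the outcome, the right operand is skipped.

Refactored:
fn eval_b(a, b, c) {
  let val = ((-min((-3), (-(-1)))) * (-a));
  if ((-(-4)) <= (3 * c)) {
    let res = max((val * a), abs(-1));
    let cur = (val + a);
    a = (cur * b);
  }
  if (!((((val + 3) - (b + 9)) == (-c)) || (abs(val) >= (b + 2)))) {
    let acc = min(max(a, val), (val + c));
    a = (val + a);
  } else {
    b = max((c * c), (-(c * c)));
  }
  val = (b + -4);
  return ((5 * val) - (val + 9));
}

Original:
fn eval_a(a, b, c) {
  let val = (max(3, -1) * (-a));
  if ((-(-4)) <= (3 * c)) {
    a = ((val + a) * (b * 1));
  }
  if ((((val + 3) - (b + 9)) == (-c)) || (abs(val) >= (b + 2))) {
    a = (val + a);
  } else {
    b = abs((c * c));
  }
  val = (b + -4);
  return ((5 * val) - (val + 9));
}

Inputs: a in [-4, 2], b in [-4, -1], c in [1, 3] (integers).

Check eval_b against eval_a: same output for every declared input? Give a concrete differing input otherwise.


Not equivalent: a=-4, b=-4, c=1 separates them (-41 vs -21).
eval_a: val becomes 12; next ((-(-4)) <= (3 * c)) evaluates to false; next ((((val + 3) - (b + 9)) == (-c)) || (abs(val) >= (b + 2))) evaluates to true; next a becomes 8; next val becomes -8; next final value -41
eval_b: val becomes 12; next ((-(-4)) <= (3 * c)) evaluates to false; next (!((((val + 3) - (b + 9)) == (-c)) || (abs(val) >= (b + 2)))) evaluates to false; next b becomes 1; next val becomes -3; next final value -21
verdict: not equivalent; witness: a=-4, b=-4, c=1


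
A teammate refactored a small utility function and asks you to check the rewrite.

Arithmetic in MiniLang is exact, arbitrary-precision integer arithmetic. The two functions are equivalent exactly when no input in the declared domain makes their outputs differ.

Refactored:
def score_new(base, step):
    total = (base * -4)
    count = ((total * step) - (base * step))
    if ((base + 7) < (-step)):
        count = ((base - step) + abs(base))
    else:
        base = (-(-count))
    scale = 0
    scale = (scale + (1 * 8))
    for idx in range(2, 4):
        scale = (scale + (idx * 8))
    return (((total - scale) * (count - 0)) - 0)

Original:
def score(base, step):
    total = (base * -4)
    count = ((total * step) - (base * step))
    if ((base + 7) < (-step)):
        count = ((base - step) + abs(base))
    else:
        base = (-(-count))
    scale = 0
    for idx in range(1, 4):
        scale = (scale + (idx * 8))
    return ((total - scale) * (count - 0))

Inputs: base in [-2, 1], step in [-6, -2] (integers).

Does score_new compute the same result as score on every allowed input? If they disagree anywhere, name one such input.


Comparing the listings, the differences include: arithmetic usage differs, and constant usage differs, and statement counts differ, and loop structure differs.
As a probe, take base=-1, step=-3: score runs total = 4; count = -15; ((base + 7) < (-step)) -> false; base = -15; scale = 0; [idx=1]; scale = 8; [idx=2]; scale = 24; [idx=3]; scale = 48; return 660; score_new runs total = 4; count = -15; ((base + 7) < (-step)) -> false; base = -15; scale = 0; scale = 8; [idx=2]; scale = 24; [idx=3]; scale = 48; return 660; both end at 660.
Sweeping the whole domain (20 inputs) finds no disagreement.
verdict: equivalent


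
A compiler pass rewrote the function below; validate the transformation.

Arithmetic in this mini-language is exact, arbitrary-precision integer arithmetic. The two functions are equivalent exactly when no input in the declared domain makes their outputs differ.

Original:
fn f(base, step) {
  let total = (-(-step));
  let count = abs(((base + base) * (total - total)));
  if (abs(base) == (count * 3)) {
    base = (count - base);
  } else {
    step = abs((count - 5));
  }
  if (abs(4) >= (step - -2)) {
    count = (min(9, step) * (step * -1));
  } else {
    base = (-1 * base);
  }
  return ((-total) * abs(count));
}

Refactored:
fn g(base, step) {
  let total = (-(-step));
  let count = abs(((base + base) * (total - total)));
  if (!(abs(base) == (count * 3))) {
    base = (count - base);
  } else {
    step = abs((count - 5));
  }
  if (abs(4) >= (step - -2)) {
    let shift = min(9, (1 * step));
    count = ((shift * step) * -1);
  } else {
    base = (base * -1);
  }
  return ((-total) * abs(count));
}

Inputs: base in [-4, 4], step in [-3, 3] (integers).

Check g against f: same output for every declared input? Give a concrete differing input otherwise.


At base=-4, step=-3: f gives 0, g gives 27.
verdict: not equivalent; witness: base=-4, step=-3


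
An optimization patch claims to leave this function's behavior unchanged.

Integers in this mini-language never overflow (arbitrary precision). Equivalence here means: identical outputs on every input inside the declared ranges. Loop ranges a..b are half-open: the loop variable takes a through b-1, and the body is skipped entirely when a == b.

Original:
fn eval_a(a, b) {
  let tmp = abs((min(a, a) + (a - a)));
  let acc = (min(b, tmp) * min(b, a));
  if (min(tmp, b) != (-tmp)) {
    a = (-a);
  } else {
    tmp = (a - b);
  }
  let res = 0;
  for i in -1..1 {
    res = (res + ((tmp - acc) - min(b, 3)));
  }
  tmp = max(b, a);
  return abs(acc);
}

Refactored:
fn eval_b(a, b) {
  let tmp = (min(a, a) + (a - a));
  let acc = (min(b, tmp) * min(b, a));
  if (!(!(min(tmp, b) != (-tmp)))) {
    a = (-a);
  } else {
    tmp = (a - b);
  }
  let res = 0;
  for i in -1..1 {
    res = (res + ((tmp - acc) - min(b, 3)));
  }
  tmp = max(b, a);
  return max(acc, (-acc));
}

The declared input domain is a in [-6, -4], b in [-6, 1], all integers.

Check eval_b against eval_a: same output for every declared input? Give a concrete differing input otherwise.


At a=-6, b=-5: eval_a gives 30, eval_b gives 36.
verdict: not equivalent; witness: a=-6, b=-5


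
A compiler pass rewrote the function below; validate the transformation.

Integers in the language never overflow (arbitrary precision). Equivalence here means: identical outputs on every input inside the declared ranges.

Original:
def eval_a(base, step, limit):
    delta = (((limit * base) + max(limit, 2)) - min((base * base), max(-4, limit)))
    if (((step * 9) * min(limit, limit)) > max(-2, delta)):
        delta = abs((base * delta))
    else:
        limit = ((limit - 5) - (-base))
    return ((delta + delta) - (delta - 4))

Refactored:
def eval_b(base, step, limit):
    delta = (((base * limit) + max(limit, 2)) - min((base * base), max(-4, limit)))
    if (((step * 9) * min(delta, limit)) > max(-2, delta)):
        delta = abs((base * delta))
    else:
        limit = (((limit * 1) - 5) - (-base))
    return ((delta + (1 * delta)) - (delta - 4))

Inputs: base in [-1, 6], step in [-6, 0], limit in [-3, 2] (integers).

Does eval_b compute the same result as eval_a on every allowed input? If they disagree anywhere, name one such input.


There is a counterexample at base=-1, step=-6, limit=2: 3 on one side, 5 on the other.
eval_a: delta becomes -1; next (((step * 9) * min(limit, limit)) > max(-2, delta)) evaluates to false; next limit becomes -4; next final value 3
eval_b: delta becomes -1; next (((step * 9) * min(delta, limit)) > max(-2, delta)) evaluates to true; next delta becomes 1; next final value 5
verdict: not equivalent; witness: base=-1, step=-6, limit=2


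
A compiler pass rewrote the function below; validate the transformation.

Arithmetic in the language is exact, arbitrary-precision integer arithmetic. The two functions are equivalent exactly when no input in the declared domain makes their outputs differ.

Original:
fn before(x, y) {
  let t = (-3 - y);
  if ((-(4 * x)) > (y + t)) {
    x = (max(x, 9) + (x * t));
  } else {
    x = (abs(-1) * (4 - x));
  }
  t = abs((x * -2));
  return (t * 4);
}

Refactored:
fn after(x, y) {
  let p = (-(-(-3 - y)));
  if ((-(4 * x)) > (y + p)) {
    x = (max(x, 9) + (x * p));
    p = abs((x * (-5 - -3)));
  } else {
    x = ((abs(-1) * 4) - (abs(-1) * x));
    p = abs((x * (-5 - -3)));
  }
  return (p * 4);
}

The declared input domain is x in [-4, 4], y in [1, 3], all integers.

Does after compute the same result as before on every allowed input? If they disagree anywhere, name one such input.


Equivalent — the differences include local variable names differ, plus arithmetic usage differs, plus min/max/abs usage differs, plus statement counts differ, plus constant usage differs, yet no declared input distinguishes the two.
As a probe, take x=-2, y=2: before runs t := -5 | ((-(4 * x)) > (y + t)): true | x := 19 | t := 38 | result 152; after runs p := -5 | ((-(4 * x)) > (y + p)): true | x := 19 | p := 38 | result 152; both end at 152.
Sweeping the whole domain (27 inputs) finds no disagreement.
verdict: equivalent


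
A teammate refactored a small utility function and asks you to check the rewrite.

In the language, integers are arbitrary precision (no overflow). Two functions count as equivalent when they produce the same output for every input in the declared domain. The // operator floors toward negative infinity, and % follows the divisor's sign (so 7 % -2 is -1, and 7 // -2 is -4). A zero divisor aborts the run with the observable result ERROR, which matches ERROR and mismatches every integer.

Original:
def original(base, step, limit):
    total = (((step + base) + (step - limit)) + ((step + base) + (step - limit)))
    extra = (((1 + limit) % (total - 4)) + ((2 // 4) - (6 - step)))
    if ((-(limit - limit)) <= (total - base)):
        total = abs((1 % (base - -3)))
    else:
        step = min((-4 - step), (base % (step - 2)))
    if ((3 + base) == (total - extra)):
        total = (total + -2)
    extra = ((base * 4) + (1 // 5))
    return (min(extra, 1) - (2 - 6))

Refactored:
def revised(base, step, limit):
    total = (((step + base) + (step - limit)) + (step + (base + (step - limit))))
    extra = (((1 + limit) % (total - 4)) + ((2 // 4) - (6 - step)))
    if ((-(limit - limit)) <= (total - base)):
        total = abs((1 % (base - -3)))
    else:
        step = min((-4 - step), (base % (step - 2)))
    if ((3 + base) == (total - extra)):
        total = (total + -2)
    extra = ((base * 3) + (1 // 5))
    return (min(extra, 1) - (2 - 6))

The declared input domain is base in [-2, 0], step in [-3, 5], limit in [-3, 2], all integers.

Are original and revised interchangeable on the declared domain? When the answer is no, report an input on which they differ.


Evaluate both at base=-2, step=-3, limit=-3.
original: total=-10, then extra=-11, then ((-(limit - limit)) <= (total - base)) is false, then step=-2, then ((3 + base) == (total - extra)) is true, then total=-12, then extra=-8, then returns -4
revised: total=-10, then extra=-11, then ((-(limit - limit)) <= (total - base)) is false, then step=-2, then ((3 + base) == (total - extra)) is true, then total=-12, then extra=-6, then returns -2
-4 and -2 differ, so these are not the same function on this domain.
verdict: not equivalent; witness: base=-2, step=-3, limit=-3


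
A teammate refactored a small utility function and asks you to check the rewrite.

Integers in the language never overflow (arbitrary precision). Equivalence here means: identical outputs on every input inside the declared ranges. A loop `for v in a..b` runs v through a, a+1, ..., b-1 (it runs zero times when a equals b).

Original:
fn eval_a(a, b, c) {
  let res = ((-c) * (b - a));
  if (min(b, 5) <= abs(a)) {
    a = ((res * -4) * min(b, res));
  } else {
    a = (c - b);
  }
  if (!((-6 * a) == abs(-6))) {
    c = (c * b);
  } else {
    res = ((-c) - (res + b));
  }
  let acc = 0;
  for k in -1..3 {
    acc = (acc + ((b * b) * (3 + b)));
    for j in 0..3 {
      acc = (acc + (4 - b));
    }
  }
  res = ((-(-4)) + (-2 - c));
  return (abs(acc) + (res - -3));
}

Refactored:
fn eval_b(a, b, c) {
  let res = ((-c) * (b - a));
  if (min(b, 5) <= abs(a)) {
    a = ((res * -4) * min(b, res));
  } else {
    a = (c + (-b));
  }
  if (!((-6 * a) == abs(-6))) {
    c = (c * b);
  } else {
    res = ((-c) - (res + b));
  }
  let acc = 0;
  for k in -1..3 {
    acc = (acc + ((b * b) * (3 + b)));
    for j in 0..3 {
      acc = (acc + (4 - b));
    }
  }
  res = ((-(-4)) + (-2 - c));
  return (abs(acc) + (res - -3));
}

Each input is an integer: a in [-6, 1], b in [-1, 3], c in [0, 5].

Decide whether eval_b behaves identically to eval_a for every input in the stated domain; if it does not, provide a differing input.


Behavior is preserved: although arithmetic usage differs, the outputs never diverge.
One worked example (a=-6, b=3, c=3) — eval_a: res=-27, then (min(b, 5) <= abs(a)) is true, then a=-2916, then (!((-6 * a) == abs(-6))) is true, then c=9, then acc=0, then (k=-1), then acc=54, then (j=0), then acc=55, then (j=1), then acc=56, then (j=2), then acc=57, then (k=0), then acc=111, then (j=0), then acc=112, then (j=1), then acc=113, then (j=2), then acc=114, then (k=1), then acc=168, then (j=0), then acc=169, then (j=1), then acc=170, then (j=2), then acc=171, then (k=2), then acc=225, then (j=0), then acc=226, then (j=1), then acc=227, then (j=2), then acc=228, then res=-7, then returns 224; eval_b: res=-27, then (min(b, 5) <= abs(a)) is true, then a=-2916, then (!((-6 * a) == abs(-6))) is true, then c=9, then acc=0, then (k=-1), then acc=54, then (j=0), then acc=55, then (j=1), then acc=56, then (j=2), then acc=57, then (k=0), then acc=111, then (j=0), then acc=112, then (j=1), then acc=113, then (j=2), then acc=114, then (k=1), then acc=168, then (j=0), then acc=169, then (j=1), then acc=170, then (j=2), then acc=171, then (k=2), then acc=225, then (j=0), then acc=226, then (j=1), then acc=227, then (j=2), then acc=228, then res=-7, then returns 224; agreement on 224.
Checked all 240 inputs in the declared domain: the outputs agree on every one.
verdict: equivalent


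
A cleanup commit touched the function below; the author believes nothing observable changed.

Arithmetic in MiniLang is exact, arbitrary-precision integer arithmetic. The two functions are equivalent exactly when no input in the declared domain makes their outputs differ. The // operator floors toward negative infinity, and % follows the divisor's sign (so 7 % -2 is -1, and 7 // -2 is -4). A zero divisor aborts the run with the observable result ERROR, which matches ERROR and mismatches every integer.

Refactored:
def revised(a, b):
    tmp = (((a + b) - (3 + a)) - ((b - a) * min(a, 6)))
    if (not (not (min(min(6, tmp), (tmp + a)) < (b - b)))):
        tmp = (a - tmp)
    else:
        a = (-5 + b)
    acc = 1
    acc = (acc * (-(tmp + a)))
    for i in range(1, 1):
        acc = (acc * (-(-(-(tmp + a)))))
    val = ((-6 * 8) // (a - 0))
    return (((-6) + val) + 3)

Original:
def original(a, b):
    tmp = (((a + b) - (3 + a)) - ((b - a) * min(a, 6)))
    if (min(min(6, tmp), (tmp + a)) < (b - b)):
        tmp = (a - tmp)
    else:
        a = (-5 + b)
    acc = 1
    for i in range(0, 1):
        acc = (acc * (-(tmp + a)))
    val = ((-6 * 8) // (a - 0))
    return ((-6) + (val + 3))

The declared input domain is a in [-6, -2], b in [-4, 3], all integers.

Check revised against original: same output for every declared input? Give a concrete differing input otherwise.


This is a faithful refactor — statement counts differ; and arithmetic usage differs; and boolean connective usage differs; and loop structure differs, but the computed results match everywhere.
Tracing a=-4, b=-1: original: tmp = 8; (min(min(6, tmp), (tmp + a)) < (b - b)) -> false; a = -6; acc = 1; [i=0]; acc = -2; val = 8; return 5 | revised: tmp = 8; (not (not (min(min(6, tmp), (tmp + a)) < (b - b)))) -> false; a = -6; acc = 1; acc = -2; the i loop: no iterations; val = 8; return 5 — matching result 5.
Every one of the 40 inputs gives matching results.
verdict: equivalent


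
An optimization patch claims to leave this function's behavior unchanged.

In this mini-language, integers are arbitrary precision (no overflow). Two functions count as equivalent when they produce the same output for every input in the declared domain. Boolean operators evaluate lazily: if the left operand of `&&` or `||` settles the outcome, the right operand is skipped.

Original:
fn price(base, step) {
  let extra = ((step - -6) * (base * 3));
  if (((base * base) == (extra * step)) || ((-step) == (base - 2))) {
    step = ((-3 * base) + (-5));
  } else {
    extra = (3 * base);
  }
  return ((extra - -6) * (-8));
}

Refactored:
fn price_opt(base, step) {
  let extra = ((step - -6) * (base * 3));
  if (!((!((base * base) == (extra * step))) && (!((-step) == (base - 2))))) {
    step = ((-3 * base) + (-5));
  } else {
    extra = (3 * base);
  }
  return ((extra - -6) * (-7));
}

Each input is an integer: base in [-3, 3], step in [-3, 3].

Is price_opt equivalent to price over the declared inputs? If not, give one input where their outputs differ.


The rewrite breaks on base=-3, step=-3, where the results are 24 and 21.
price: extra becomes -27; next (((base * base) == (extra * step)) || ((-step) == (base - 2))) evaluates to false; next extra becomes -9; next final value 24
price_opt: extra becomes -27; next (!((!((base * base) == (extra * step))) && (!((-step) == (base - 2))))) evaluates to false; next extra becomes -9; next final value 21
verdict: not equivalent; witness: base=-3, step=-3


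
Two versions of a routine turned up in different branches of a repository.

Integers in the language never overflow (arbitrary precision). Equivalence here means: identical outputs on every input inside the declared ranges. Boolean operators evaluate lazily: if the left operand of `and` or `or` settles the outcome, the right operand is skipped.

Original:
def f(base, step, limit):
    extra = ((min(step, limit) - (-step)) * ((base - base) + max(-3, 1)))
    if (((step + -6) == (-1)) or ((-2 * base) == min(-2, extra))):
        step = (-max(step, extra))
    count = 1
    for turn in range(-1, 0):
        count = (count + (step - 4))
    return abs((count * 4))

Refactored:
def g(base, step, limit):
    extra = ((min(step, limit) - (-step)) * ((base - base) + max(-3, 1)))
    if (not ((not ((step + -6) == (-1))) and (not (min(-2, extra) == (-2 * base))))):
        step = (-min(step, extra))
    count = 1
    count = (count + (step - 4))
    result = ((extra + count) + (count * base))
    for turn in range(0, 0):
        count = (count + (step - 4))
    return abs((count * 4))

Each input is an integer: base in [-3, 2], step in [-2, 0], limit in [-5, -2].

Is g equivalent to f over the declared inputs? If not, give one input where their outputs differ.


The rewrite breaks on base=1, step=0, limit=-2, where the results are 12 and 4.
f: extra becomes -2; next (((step + -6) == (-1)) or ((-2 * base) == min(-2, extra))) evaluates to true; next step becomes 0; next count becomes 1; next at turn=-1:; next count becomes -3; next final value 12
g: extra becomes -2; next (not ((not ((step + -6) == (-1))) and (not (min(-2, extra) == (-2 * base))))) evaluates to true; next step becomes 2; next count becomes 1; next count becomes -1; next result becomes -4; next turn never enters its loop body; next final value 4
verdict: not equivalent; witness: base=1, step=0, limit=-2


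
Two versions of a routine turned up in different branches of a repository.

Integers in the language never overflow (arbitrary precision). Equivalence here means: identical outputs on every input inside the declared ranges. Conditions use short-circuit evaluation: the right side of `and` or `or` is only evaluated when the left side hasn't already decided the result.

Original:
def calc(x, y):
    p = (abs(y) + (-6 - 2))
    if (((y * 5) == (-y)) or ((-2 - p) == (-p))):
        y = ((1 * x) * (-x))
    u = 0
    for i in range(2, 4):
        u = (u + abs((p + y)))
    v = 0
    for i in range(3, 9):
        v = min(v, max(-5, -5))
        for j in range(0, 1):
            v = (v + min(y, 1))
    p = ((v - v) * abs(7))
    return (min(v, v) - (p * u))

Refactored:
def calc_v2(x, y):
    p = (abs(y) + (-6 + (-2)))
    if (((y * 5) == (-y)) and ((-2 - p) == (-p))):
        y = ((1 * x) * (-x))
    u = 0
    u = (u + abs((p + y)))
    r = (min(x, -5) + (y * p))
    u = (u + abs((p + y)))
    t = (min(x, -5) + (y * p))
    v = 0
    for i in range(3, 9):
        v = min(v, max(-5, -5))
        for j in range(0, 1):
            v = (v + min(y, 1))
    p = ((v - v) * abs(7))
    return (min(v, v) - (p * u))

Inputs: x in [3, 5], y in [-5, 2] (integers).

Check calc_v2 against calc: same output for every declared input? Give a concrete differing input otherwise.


x=3, y=0 yields -59 from calc but -5 from calc_v2.
verdict: not equivalent; witness: x=3, y=0


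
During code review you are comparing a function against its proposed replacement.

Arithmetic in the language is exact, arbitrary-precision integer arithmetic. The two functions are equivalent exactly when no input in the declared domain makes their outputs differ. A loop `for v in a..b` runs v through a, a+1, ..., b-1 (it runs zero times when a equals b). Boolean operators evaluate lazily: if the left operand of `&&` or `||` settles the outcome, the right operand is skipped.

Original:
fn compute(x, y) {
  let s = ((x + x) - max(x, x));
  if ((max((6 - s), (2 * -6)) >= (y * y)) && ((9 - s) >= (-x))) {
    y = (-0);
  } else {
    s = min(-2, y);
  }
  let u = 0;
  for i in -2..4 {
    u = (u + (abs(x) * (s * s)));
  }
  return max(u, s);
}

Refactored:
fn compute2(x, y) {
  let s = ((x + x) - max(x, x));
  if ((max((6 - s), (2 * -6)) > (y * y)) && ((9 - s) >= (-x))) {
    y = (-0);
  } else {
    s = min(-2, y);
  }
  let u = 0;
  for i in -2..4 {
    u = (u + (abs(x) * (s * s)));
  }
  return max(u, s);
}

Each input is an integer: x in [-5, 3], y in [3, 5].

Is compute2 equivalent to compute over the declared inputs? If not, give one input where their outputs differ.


Take x=-3, y=3.
compute: s becomes -3; next ((max((6 - s), (2 * -6)) >= (y * y)) && ((9 - s) >= (-x))) evaluates to true; next y becomes 0; next u becomes 0; next at i=-2:; next u becomes 27; next at i=-1:; next u becomes 54; next at i=0:; next u becomes 81; next at i=1:; next u becomes 108; next at i=2:; next u becomes 135; next at i=3:; next u becomes 162; next final value 162
compute2: s becomes -3; next ((max((6 - s), (2 * -6)) > (y * y)) && ((9 - s) >= (-x))) evaluates to false; next s becomes -2; next u becomes 0; next at i=-2:; next u becomes 12; next at i=-1:; next u becomes 24; next at i=0:; next u becomes 36; next at i=1:; next u becomes 48; next at i=2:; next u becomes 60; next at i=3:; next u becomes 72; next final value 72
162 != 72, so the rewrite changes behavior.
verdict: not equivalent; witness: x=-3, y=3


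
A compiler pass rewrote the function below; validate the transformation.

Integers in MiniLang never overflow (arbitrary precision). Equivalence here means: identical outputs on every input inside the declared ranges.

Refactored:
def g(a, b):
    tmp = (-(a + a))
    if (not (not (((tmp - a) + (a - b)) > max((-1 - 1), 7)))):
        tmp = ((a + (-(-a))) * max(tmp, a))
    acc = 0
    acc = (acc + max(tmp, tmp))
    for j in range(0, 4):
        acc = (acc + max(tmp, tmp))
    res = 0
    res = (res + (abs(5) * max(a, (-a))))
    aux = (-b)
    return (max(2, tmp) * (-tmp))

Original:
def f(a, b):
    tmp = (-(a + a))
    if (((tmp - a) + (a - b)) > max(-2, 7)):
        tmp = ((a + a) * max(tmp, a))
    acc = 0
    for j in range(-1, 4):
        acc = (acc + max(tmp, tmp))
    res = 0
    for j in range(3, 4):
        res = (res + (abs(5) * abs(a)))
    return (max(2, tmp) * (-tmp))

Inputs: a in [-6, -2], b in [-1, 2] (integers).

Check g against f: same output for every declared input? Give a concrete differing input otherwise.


Equivalent — the differences include local variable names differ; also boolean connective usage differs; also min/max/abs usage differs; also constant usage differs; also loop structure differs; also arithmetic usage differs; also statement counts differ, yet no declared input distinguishes the two.
One worked example (a=-3, b=0) — f: tmp=6, then (((tmp - a) + (a - b)) > max(-2, 7)) is false, then acc=0, then (j=-1), then acc=6, then (j=0), then acc=12, then (j=1), then acc=18, then (j=2), then acc=24, then (j=3), then acc=30, then res=0, then (j=3), then res=15, then returns -36; g: tmp=6, then (not (not (((tmp - a) + (a - b)) > max((-1 - 1), 7)))) is false, then acc=0, then acc=6, then (j=0), then acc=12, then (j=1), then acc=18, then (j=2), then acc=24, then (j=3), then acc=30, then res=0, then res=15, then aux=0, then returns -36; agreement on -36.
Across all 20 domain points the two functions coincide.
verdict: equivalent


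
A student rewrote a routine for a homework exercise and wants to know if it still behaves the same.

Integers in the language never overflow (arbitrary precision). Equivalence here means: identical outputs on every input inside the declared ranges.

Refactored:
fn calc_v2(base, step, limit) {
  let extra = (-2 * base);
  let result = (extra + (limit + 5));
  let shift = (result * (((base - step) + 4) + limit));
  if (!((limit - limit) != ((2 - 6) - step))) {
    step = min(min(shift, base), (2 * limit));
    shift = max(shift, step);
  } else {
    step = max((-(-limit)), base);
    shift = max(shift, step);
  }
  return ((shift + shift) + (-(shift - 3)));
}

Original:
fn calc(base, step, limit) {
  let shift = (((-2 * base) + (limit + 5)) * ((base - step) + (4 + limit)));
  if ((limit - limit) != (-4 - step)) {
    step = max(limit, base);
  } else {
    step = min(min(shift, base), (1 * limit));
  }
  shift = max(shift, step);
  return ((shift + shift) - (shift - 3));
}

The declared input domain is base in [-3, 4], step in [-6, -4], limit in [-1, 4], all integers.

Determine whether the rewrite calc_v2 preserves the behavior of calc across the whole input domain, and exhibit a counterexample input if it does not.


The edit looks behavioral (`1` became `2`), but over these ranges it never changes the outcome; all 144 inputs agree.
verdict: equivalent


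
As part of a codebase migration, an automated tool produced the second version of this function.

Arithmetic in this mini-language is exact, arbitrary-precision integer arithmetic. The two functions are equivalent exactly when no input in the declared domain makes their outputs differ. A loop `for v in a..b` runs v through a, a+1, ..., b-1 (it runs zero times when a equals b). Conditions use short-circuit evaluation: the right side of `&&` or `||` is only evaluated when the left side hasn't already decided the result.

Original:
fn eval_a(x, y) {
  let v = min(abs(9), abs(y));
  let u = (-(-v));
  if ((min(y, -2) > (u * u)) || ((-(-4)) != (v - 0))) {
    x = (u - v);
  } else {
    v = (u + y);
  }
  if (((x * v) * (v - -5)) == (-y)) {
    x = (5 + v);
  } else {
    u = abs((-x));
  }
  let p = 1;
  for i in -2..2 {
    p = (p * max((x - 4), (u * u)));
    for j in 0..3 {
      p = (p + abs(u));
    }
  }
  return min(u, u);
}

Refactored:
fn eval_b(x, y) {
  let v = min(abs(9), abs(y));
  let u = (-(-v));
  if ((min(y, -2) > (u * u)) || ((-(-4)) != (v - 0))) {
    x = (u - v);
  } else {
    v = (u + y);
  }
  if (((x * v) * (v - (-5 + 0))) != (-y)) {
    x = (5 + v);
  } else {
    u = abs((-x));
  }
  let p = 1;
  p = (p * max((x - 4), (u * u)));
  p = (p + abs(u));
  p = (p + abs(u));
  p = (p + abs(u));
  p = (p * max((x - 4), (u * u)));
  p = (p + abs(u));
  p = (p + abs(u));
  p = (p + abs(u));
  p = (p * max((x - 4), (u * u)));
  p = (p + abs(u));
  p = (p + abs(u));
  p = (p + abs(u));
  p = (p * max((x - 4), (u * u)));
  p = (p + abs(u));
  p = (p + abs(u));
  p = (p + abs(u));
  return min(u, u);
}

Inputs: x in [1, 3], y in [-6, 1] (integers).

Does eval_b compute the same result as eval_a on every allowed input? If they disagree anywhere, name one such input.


There is a counterexample at x=1, y=-6: 0 on one side, 6 on the other.
eval_a: v := 6 | u := 6 | ((min(y, -2) > (u * u)) || ((-(-4)) != (v - 0))): true | x := 0 | (((x * v) * (v - -5)) == (-y)): false | u := 0 | p := 1 | iter i=-2: | p := 0 | iter j=0: | p := 0 | iter j=1: | p := 0 | iter j=2: | p := 0 | iter i=-1: | p := 0 | iter j=0: | p := 0 | iter j=1: | p := 0 | iter j=2: | p := 0 | iter i=0: | p := 0 | iter j=0: | p := 0 | iter j=1: | p := 0 | iter j=2: | p := 0 | iter i=1: | p := 0 | iter j=0: | p := 0 | iter j=1: | p := 0 | iter j=2: | p := 0 | result 0
eval_b: v := 6 | u := 6 | ((min(y, -2) > (u * u)) || ((-(-4)) != (v - 0))): true | x := 0 | (((x * v) * (v - (-5 + 0))) != (-y)): true | x := 11 | p := 1 | p := 36 | p := 42 | p := 48 | p := 54 | p := 1944 | p := 1950 | p := 1956 | p := 1962 | p := 70632 | p := 70638 | p := 70644 | p := 70650 | p := 2543400 | p := 2543406 | p := 2543412 | p := 2543418 | result 6
verdict: not equivalent; witness: x=1, y=-6


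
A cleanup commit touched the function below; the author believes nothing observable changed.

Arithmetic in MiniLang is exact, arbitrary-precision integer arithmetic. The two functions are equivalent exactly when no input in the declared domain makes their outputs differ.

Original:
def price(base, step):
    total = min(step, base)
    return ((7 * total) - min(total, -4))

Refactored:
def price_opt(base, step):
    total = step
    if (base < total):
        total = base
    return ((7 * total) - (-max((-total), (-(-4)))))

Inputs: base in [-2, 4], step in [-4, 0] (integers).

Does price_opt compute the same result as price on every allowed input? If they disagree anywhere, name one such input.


Behavior is preserved: although branching structure differs, comparison usage differs, min/max/abs usage differs, statement counts differ, the outputs never diverge.
One worked example (base=4, step=0) — price: total=0, then returns 4; price_opt: total=0, then (base < total) is false, then returns 4; agreement on 4.
An exhaustive pass over the 35 declared inputs shows identical outputs.
verdict: equivalent


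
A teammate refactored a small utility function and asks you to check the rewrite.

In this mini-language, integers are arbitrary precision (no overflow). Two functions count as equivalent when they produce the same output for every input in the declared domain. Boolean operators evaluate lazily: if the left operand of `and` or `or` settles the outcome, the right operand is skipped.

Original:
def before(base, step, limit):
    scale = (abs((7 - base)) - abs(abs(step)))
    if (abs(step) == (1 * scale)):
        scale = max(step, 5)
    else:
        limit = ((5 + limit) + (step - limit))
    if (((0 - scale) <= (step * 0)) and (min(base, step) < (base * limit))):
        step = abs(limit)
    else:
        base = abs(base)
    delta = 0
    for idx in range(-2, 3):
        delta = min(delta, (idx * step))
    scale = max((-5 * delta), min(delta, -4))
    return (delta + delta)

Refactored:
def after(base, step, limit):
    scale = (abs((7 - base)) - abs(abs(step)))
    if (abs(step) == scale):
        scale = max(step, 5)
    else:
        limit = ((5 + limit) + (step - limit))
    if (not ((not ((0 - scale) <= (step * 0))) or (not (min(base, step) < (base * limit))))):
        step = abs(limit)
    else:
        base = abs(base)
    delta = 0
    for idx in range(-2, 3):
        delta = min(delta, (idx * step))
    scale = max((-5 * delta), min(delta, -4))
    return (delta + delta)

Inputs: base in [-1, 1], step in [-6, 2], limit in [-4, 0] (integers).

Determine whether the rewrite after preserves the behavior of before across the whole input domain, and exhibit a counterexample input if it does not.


Equivalent — the differences include constant usage differs; and boolean connective usage differs; and arithmetic usage differs, yet no declared input distinguishes the two.
Spot check at base=1, step=-5, limit=-4 — before: scale := 1 | (abs(step) == (1 * scale)): false | limit := 0 | (((0 - scale) <= (step * 0)) and (min(base, step) < (base * limit))): true | step := 0 | delta := 0 | iter idx=-2: | delta := 0 | iter idx=-1: | delta := 0 | iter idx=0: | delta := 0 | iter idx=1: | delta := 0 | iter idx=2: | delta := 0 | scale := 0 | result 0. after: scale := 1 | (abs(step) == scale): false | limit := 0 | (not ((not ((0 - scale) <= (step * 0))) or (not (min(base, step) < (base * limit))))): true | step := 0 | delta := 0 | iter idx=-2: | delta := 0 | iter idx=-1: | delta := 0 | iter idx=0: | delta := 0 | iter idx=1: | delta := 0 | iter idx=2: | delta := 0 | scale := 0 | result 0. Both give 0.
Checked all 135 inputs in the declared domain: the outputs agree on every one.
verdict: equivalent


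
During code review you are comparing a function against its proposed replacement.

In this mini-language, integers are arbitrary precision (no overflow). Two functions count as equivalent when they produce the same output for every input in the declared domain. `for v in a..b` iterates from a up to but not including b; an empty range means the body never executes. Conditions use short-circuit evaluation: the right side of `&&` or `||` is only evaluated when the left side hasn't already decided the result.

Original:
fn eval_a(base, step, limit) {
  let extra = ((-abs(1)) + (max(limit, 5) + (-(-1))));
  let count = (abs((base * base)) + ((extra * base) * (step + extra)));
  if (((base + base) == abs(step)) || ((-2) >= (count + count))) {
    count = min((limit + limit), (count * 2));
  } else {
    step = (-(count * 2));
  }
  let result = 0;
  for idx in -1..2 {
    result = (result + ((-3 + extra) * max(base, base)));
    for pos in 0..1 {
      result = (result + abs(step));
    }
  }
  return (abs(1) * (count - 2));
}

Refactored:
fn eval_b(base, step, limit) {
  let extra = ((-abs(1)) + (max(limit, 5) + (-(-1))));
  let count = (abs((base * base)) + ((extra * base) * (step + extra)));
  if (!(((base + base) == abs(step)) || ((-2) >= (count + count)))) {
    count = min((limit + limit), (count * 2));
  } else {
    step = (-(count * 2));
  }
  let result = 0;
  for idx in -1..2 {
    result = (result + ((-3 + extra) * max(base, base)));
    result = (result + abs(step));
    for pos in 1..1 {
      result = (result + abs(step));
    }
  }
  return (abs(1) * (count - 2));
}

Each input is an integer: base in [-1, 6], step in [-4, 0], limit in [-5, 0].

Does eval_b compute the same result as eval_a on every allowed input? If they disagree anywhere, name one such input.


Not equivalent: base=-1, step=-4, limit=-5 separates them (-12 vs -6).
eval_a: extra = 5; count = -4; (((base + base) == abs(step)) || ((-2) >= (count + count))) -> true; count = -10; result = 0; [idx=-1]; result = -2; [pos=0]; result = 2; [idx=0]; result = 0; [pos=0]; result = 4; [idx=1]; result = 2; [pos=0]; result = 6; return -12
eval_b: extra = 5; count = -4; (!(((base + base) == abs(step)) || ((-2) >= (count + count)))) -> false; step = 8; result = 0; [idx=-1]; result = -2; result = 6; the pos loop: no iterations; [idx=0]; result = 4; result = 12; the pos loop: no iterations; [idx=1]; result = 10; result = 18; the pos loop: no iterations; return -6
verdict: not equivalent; witness: base=-1, step=-4, limit=-5


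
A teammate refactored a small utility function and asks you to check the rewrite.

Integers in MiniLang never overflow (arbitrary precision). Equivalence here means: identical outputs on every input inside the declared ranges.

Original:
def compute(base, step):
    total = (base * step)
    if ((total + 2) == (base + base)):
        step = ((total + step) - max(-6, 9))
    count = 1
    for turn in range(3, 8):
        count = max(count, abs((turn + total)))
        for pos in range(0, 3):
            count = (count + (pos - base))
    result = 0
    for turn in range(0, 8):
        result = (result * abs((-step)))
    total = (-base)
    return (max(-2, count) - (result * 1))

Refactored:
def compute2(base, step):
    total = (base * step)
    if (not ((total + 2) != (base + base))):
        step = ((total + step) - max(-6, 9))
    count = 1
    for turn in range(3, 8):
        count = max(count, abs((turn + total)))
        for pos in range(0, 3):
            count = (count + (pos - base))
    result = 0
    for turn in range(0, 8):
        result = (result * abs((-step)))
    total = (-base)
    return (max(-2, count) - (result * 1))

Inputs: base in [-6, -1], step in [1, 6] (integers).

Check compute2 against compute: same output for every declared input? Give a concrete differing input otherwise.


Side by side, the visible changes include: comparison usage differs, boolean connective usage differs.
Spot check at base=-2, step=4 — compute: total becomes -8; next ((total + 2) == (base + base)) evaluates to false; next count becomes 1; next at turn=3:; next count becomes 5; next at pos=0:; next count becomes 7; next at pos=1:; next count becomes 10; next at pos=2:; next count becomes 14; next at turn=4:; next count becomes 14; next at pos=0:; next count becomes 16; next at pos=1:; next count becomes 19; next at pos=2:; next count becomes 23; next at turn=5:; next count becomes 23; next at pos=0:; next count becomes 25; next at pos=1:; next count becomes 28; next at pos=2:; next count becomes 32; next at turn=6:; next count becomes 32; next at pos=0:; next count becomes 34; next at pos=1:; next count becomes 37; next at pos=2:; next count becomes 41; next at turn=7:; next count becomes 41; next at pos=0:; next count becomes 43; next at pos=1:; next count becomes 46; next at pos=2:; next count becomes 50; next result becomes 0; next at turn=0:; next result becomes 0; next at turn=1:; next result becomes 0; next at turn=2:; next result becomes 0; next at turn=3:; next result becomes 0; next at turn=4:; next result becomes 0; next at turn=5:; next result becomes 0; next at turn=6:; next result becomes 0; next at turn=7:; next result becomes 0; next total becomes 2; next final value 50. compute2: total becomes -8; next (not ((total + 2) != (base + base))) evaluates to false; next count becomes 1; next at turn=3:; next count becomes 5; next at pos=0:; next count becomes 7; next at pos=1:; next count becomes 10; next at pos=2:; next count becomes 14; next at turn=4:; next count becomes 14; next at pos=0:; next count becomes 16; next at pos=1:; next count becomes 19; next at pos=2:; next count becomes 23; next at turn=5:; next count becomes 23; next at pos=0:; next count becomes 25; next at pos=1:; next count becomes 28; next at pos=2:; next count becomes 32; next at turn=6:; next count becomes 32; next at pos=0:; next count becomes 34; next at pos=1:; next count becomes 37; next at pos=2:; next count becomes 41; next at turn=7:; next count becomes 41; next at pos=0:; next count becomes 43; next at pos=1:; next count becomes 46; next at pos=2:; next count becomes 50; next result becomes 0; next at turn=0:; next result becomes 0; next at turn=1:; next result becomes 0; next at turn=2:; next result becomes 0; next at turn=3:; next result becomes 0; next at turn=4:; next result becomes 0; next at turn=5:; next result becomes 0; next at turn=6:; next result becomes 0; next at turn=7:; next result becomes 0; next total becomes 2; next final value 50. Both give 50.
Checked all 36 inputs in the declared domain: the outputs agree on every one.
verdict: equivalent
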